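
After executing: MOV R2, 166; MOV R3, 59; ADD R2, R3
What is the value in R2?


Register state trace:
  MOV R2, 166  → R2 = 166
  MOV R3, 59  → R3 = 59
  ADD R2, R3  → R2 = 166 + 59 = 225
Final: R2 = 225

225


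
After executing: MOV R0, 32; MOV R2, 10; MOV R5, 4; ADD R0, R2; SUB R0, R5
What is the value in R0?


Register state trace:
  MOV R0, 32  → R0 = 32
  MOV R2, 10  → R2 = 10
  MOV R5, 4  → R5 = 4
  ADD R0, R2  → R0 = 32 + 10 = 42
  SUB R0, R5  → R0 = 42 - 4 = 38
Final: R0 = 38

38


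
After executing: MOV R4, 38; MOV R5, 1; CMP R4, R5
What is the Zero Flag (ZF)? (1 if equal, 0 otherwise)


Register state trace:
  MOV R4, 38  → R4 = 38
  MOV R5, 1  → R5 = 1
  CMP R4, R5  → computes 38 - 1 = 37
  Result is nonzero, so values are not equal
ZF = 0

0


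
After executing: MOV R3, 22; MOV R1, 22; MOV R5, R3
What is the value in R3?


Register state trace:
  MOV R3, 22  → R3 = 22
  MOV R1, 22  → R1 = 22
  MOV R5, R3  → R5 = 22
Final: R3 = 22

22


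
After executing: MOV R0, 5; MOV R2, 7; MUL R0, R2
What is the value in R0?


Register state trace:
  MOV R0, 5  → R0 = 5
  MOV R2, 7  → R2 = 7
  MUL R0, R2  → R0 = 5 * 7 = 35
Final: R0 = 35

35


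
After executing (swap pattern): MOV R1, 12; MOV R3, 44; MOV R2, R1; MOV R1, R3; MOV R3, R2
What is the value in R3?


Register state trace (swap pattern):
  MOV R1, 12  → R1 = 12
  MOV R3, 44  → R3 = 44
  MOV R2, R1  → R2 = 12  (save R1)
  MOV R1, R3  → R1 = 44  (R1 gets R3's value)
  MOV R3, R2  → R3 = 12  (R3 gets saved value)
Final: R3 = 12

12


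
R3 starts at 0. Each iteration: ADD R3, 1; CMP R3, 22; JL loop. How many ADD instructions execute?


Loop trace (R3 starts at 0, target 22, step 1):
  ADD #1: R3 = 0 + 1 = 1  → 1 < 22, loop
  ADD #2: R3 = 1 + 1 = 2  → 2 < 22, loop
  ADD #3: R3 = 2 + 1 = 3  → 3 < 22, loop
  ADD #4: R3 = 3 + 1 = 4  → 4 < 22, loop
  ADD #5: R3 = 4 + 1 = 5  → 5 < 22, loop
  ADD #6: R3 = 5 + 1 = 6  → 6 < 22, loop
  ADD #7: R3 = 6 + 1 = 7  → 7 < 22, loop
  ADD #8: R3 = 7 + 1 = 8  → 8 < 22, loop
  ADD #9: R3 = 8 + 1 = 9  → 9 < 22, loop
  ADD #10: R3 = 9 + 1 = 10  → 10 < 22, loop
  ADD #11: R3 = 10 + 1 = 11  → 11 < 22, loop
  ADD #12: R3 = 11 + 1 = 12  → 12 < 22, loop
  ADD #13: R3 = 12 + 1 = 13  → 13 < 22, loop
  ADD #14: R3 = 13 + 1 = 14  → 14 < 22, loop
  ADD #15: R3 = 14 + 1 = 15  → 15 < 22, loop
  ADD #16: R3 = 15 + 1 = 16  → 16 < 22, loop
  ADD #17: R3 = 16 + 1 = 17  → 17 < 22, loop
  ADD #18: R3 = 17 + 1 = 18  → 18 < 22, loop
  ADD #19: R3 = 18 + 1 = 19  → 19 < 22, loop
  ADD #20: R3 = 19 + 1 = 20  → 20 < 22, loop
  ADD #21: R3 = 20 + 1 = 21  → 21 < 22, loop
  ADD #22: R3 = 21 + 1 = 22  → 22 >= 22, exit
Total ADD instructions: 22

22


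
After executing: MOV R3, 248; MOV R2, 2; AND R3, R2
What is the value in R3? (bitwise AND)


Register state trace:
  MOV R3, 248  → R3 = 248 (0b11111000)
  MOV R2, 2  → R2 = 2 (0b00000010)
  AND R3, R2  → R3 = 248 AND 2 = 0 (0b00000000)
Final: R3 = 0

0


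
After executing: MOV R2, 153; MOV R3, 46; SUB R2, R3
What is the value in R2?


Register state trace:
  MOV R2, 153  → R2 = 153
  MOV R3, 46  → R3 = 46
  SUB R2, R3  → R2 = 153 - 46 = 107
Final: R2 = 107

107


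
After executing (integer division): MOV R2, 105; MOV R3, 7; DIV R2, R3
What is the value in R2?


Register state trace:
  MOV R2, 105  → R2 = 105
  MOV R3, 7  → R3 = 7
  DIV R2, R3  → R2 = 105 // 7 = 15
Final: R2 = 15

15


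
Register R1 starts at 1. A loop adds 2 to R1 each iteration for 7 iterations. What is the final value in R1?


Starting value: R1 = 1
  Iter 1: R1 = 1 + 2 = 3
  Iter 2: R1 = 3 + 2 = 5
  Iter 3: R1 = 5 + 2 = 7
  Iter 4: R1 = 7 + 2 = 9
  Iter 5: R1 = 9 + 2 = 11
  Iter 6: R1 = 11 + 2 = 13
  Iter 7: R1 = 13 + 2 = 15
Final: R1 = 15

15


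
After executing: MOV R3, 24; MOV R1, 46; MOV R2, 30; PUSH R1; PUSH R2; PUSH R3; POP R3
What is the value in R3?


Stack trace (top is rightmost):
  MOV R3, 24  → R3 = 24
  MOV R1, 46  → R1 = 46
  MOV R2, 30  → R2 = 30
  PUSH R1  → stack: [46]
  PUSH R2  → stack: [46, 30]
  PUSH R3  → stack: [46, 30, 24]
  POP R3  → R3 = 24, stack: [46, 30]
Final: R3 = 24

24


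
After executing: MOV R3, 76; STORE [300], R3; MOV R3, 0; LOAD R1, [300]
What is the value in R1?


Register and memory trace:
  MOV R3, 76  → R3 = 76
  STORE [300], R3  → mem[300] = 76
  MOV R3, 0  → R3 = 0
  LOAD R1, [300]  → R1 = mem[300] = 76
Final: R1 = 76

76


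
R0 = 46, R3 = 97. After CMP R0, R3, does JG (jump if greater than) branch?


Trace:
  R0 = 46, R3 = 97
  CMP R0, R3  → compares 46 vs 97
  JG checks: is 46 greater than 97?
  46 < 97, so condition is false
Branch taken: No

No


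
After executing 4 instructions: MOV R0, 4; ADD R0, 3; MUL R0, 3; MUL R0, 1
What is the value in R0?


Register state trace:
  MOV R0, 4  → R0 = 4
  ADD R0, 3  → R0 = 4 + 3 = 7
  MUL R0, 3  → R0 = 7 * 3 = 21
  MUL R0, 1  → R0 = 21 * 1 = 21
Final: R0 = 21

21


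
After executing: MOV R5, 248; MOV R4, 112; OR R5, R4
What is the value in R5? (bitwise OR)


Register state trace:
  MOV R5, 248  → R5 = 248 (0b11111000)
  MOV R4, 112  → R4 = 112 (0b01110000)
  OR R5, R4   → R5 = 248 OR 112 = 248 (0b11111000)
Final: R5 = 248

248


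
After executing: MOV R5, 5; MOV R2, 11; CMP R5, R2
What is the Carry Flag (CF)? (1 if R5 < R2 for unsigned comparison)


Register state trace:
  MOV R5, 5  → R5 = 5
  MOV R2, 11  → R2 = 11
  CMP R5, R2  → unsigned 5 - 11: borrow occurs
  5 < 11, so CF = 1
CF = 1

1


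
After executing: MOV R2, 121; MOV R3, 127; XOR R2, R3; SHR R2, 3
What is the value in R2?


Register state trace:
  MOV R2, 121  → R2 = 121 (0b01111001)
  MOV R3, 127  → R3 = 127 (0b01111111)
  XOR R2, R3  → R2 = 121 XOR 127 = 6 (0b00000110)
  SHR R2, 3  → R2 = 6 >> 3 = 0
Final: R2 = 0

0


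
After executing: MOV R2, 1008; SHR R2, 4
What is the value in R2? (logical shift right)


Register state trace:
  MOV R2, 1008  → R2 = 1008
  SHR R2, 4  → R2 = 1008 >> 4 = 1008 // 2^4 = 63
Final: R2 = 63

63


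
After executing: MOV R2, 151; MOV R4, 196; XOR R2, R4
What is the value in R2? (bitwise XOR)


Register state trace:
  MOV R2, 151  → R2 = 151 (0b10010111)
  MOV R4, 196  → R4 = 196 (0b11000100)
  XOR R2, R4  → R2 = 151 XOR 196 = 83 (0b01010011)
Final: R2 = 83

83


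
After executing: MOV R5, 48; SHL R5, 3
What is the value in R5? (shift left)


Register state trace:
  MOV R5, 48  → R5 = 48
  SHL R5, 3  → R5 = 48 << 3 = 48 * 2^3 = 384
Final: R5 = 384

384


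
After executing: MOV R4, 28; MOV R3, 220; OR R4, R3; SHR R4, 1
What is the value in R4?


Register state trace:
  MOV R4, 28  → R4 = 28 (0b00011100)
  MOV R3, 220  → R3 = 220 (0b11011100)
  OR R4, R3  → R4 = 28 OR 220 = 220 (0b11011100)
  SHR R4, 1  → R4 = 220 >> 1 = 110
Final: R4 = 110

110


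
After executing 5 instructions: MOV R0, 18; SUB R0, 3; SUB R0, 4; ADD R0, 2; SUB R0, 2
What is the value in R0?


Register state trace:
  MOV R0, 18  → R0 = 18
  SUB R0, 3  → R0 = 18 - 3 = 15
  SUB R0, 4  → R0 = 15 - 4 = 11
  ADD R0, 2  → R0 = 11 + 2 = 13
  SUB R0, 2  → R0 = 13 - 2 = 11
Final: R0 = 11

11


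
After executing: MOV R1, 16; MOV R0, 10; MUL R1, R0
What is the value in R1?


Register state trace:
  MOV R1, 16  → R1 = 16
  MOV R0, 10  → R0 = 10
  MUL R1, R0  → R1 = 16 * 10 = 160
Final: R1 = 160

160


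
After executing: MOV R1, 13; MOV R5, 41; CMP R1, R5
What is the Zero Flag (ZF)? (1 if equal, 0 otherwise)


Register state trace:
  MOV R1, 13  → R1 = 13
  MOV R5, 41  → R5 = 41
  CMP R1, R5  → computes 13 - 41 = -28
  Result is nonzero, so values are not equal
ZF = 0

0


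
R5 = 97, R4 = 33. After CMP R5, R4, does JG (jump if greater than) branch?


Trace:
  R5 = 97, R4 = 33
  CMP R5, R4  → compares 97 vs 33
  JG checks: is 97 greater than 33?
  97 > 33, so condition is true
Branch taken: Yes

Yes


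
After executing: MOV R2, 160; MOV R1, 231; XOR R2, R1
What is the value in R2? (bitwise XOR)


Register state trace:
  MOV R2, 160  → R2 = 160 (0b10100000)
  MOV R1, 231  → R1 = 231 (0b11100111)
  XOR R2, R1  → R2 = 160 XOR 231 = 71 (0b01000111)
Final: R2 = 71

71


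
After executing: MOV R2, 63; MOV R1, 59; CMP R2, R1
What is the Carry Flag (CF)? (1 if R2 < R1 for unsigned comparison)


Register state trace:
  MOV R2, 63  → R2 = 63
  MOV R1, 59  → R1 = 59
  CMP R2, R1  → unsigned 63 - 59: no borrow
  63 >= 59, so CF = 0
CF = 0

0


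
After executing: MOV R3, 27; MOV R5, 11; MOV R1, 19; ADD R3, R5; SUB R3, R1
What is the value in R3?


Register state trace:
  MOV R3, 27  → R3 = 27
  MOV R5, 11  → R5 = 11
  MOV R1, 19  → R1 = 19
  ADD R3, R5  → R3 = 27 + 11 = 38
  SUB R3, R1  → R3 = 38 - 19 = 19
Final: R3 = 19

19


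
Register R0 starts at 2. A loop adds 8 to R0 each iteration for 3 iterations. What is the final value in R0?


Starting value: R0 = 2
  Iter 1: R0 = 2 + 8 = 10
  Iter 2: R0 = 10 + 8 = 18
  Iter 3: R0 = 18 + 8 = 26
Final: R0 = 26

26


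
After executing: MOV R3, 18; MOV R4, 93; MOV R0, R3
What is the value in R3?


Register state trace:
  MOV R3, 18  → R3 = 18
  MOV R4, 93  → R4 = 93
  MOV R0, R3  → R0 = 18
Final: R3 = 18

18


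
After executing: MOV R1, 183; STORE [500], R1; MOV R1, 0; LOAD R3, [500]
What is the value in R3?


Register and memory trace:
  MOV R1, 183  → R1 = 183
  STORE [500], R1  → mem[500] = 183
  MOV R1, 0  → R1 = 0
  LOAD R3, [500]  → R3 = mem[500] = 183
Final: R3 = 183

183


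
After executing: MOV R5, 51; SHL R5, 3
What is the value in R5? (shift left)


Register state trace:
  MOV R5, 51  → R5 = 51
  SHL R5, 3  → R5 = 51 << 3 = 51 * 2^3 = 408
Final: R5 = 408

408


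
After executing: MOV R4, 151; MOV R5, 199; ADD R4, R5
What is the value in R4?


Register state trace:
  MOV R4, 151  → R4 = 151
  MOV R5, 199  → R5 = 199
  ADD R4, R5  → R4 = 151 + 199 = 350
Final: R4 = 350

350


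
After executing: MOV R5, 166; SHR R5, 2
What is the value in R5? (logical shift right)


Register state trace:
  MOV R5, 166  → R5 = 166
  SHR R5, 2  → R5 = 166 >> 2 = 166 // 2^2 = 41
Final: R5 = 41

41


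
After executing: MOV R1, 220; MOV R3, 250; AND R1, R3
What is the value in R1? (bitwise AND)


Register state trace:
  MOV R1, 220  → R1 = 220 (0b11011100)
  MOV R3, 250  → R3 = 250 (0b11111010)
  AND R1, R3  → R1 = 220 AND 250 = 216 (0b11011000)
Final: R1 = 216

216


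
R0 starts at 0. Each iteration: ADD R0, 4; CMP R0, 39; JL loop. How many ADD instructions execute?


Loop trace (R0 starts at 0, target 39, step 4):
  ADD #1: R0 = 0 + 4 = 4  → 4 < 39, loop
  ADD #2: R0 = 4 + 4 = 8  → 8 < 39, loop
  ADD #3: R0 = 8 + 4 = 12  → 12 < 39, loop
  ADD #4: R0 = 12 + 4 = 16  → 16 < 39, loop
  ADD #5: R0 = 16 + 4 = 20  → 20 < 39, loop
  ADD #6: R0 = 20 + 4 = 24  → 24 < 39, loop
  ADD #7: R0 = 24 + 4 = 28  → 28 < 39, loop
  ADD #8: R0 = 28 + 4 = 32  → 32 < 39, loop
  ADD #9: R0 = 32 + 4 = 36  → 36 < 39, loop
  ADD #10: R0 = 36 + 4 = 40  → 40 >= 39, exit
Total ADD instructions: 10

10


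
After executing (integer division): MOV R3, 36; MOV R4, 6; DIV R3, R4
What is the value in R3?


Register state trace:
  MOV R3, 36  → R3 = 36
  MOV R4, 6  → R4 = 6
  DIV R3, R4  → R3 = 36 // 6 = 6
Final: R3 = 6

6


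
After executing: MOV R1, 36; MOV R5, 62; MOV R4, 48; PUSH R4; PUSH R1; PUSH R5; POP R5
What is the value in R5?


Stack trace (top is rightmost):
  MOV R1, 36  → R1 = 36
  MOV R5, 62  → R5 = 62
  MOV R4, 48  → R4 = 48
  PUSH R4  → stack: [48]
  PUSH R1  → stack: [48, 36]
  PUSH R5  → stack: [48, 36, 62]
  POP R5  → R5 = 62, stack: [48, 36]
Final: R5 = 62

62


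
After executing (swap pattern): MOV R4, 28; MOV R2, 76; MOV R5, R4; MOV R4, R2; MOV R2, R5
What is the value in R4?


Register state trace (swap pattern):
  MOV R4, 28  → R4 = 28
  MOV R2, 76  → R2 = 76
  MOV R5, R4  → R5 = 28  (save R4)
  MOV R4, R2  → R4 = 76  (R4 gets R2's value)
  MOV R2, R5  → R2 = 28  (R2 gets saved value)
Final: R4 = 76

76


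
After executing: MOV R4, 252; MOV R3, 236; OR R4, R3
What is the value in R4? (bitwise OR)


Register state trace:
  MOV R4, 252  → R4 = 252 (0b11111100)
  MOV R3, 236  → R3 = 236 (0b11101100)
  OR R4, R3   → R4 = 252 OR 236 = 252 (0b11111100)
Final: R4 = 252

252


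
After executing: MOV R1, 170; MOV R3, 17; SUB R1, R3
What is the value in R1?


Register state trace:
  MOV R1, 170  → R1 = 170
  MOV R3, 17  → R3 = 17
  SUB R1, R3  → R1 = 170 - 17 = 153
Final: R1 = 153

153


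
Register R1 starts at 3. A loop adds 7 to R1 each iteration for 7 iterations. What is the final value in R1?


Starting value: R1 = 3
  Iter 1: R1 = 3 + 7 = 10
  Iter 2: R1 = 10 + 7 = 17
  Iter 3: R1 = 17 + 7 = 24
  Iter 4: R1 = 24 + 7 = 31
  Iter 5: R1 = 31 + 7 = 38
  Iter 6: R1 = 38 + 7 = 45
  Iter 7: R1 = 45 + 7 = 52
Final: R1 = 52

52


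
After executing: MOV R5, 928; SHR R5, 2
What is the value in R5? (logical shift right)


Register state trace:
  MOV R5, 928  → R5 = 928
  SHR R5, 2  → R5 = 928 >> 2 = 928 // 2^2 = 232
Final: R5 = 232

232


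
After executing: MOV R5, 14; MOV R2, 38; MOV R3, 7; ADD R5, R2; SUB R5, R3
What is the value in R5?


Register state trace:
  MOV R5, 14  → R5 = 14
  MOV R2, 38  → R2 = 38
  MOV R3, 7  → R3 = 7
  ADD R5, R2  → R5 = 14 + 38 = 52
  SUB R5, R3  → R5 = 52 - 7 = 45
Final: R5 = 45

45


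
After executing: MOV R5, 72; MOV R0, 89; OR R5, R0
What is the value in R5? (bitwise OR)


Register state trace:
  MOV R5, 72  → R5 = 72 (0b01001000)
  MOV R0, 89  → R0 = 89 (0b01011001)
  OR R5, R0   → R5 = 72 OR 89 = 89 (0b01011001)
Final: R5 = 89

89


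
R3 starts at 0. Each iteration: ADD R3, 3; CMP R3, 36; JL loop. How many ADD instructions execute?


Loop trace (R3 starts at 0, target 36, step 3):
  ADD #1: R3 = 0 + 3 = 3  → 3 < 36, loop
  ADD #2: R3 = 3 + 3 = 6  → 6 < 36, loop
  ADD #3: R3 = 6 + 3 = 9  → 9 < 36, loop
  ADD #4: R3 = 9 + 3 = 12  → 12 < 36, loop
  ADD #5: R3 = 12 + 3 = 15  → 15 < 36, loop
  ADD #6: R3 = 15 + 3 = 18  → 18 < 36, loop
  ADD #7: R3 = 18 + 3 = 21  → 21 < 36, loop
  ADD #8: R3 = 21 + 3 = 24  → 24 < 36, loop
  ADD #9: R3 = 24 + 3 = 27  → 27 < 36, loop
  ADD #10: R3 = 27 + 3 = 30  → 30 < 36, loop
  ADD #11: R3 = 30 + 3 = 33  → 33 < 36, loop
  ADD #12: R3 = 33 + 3 = 36  → 36 >= 36, exit
Total ADD instructions: 12

12


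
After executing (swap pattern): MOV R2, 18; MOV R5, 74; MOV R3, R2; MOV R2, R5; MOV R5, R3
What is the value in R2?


Register state trace (swap pattern):
  MOV R2, 18  → R2 = 18
  MOV R5, 74  → R5 = 74
  MOV R3, R2  → R3 = 18  (save R2)
  MOV R2, R5  → R2 = 74  (R2 gets R5's value)
  MOV R5, R3  → R5 = 18  (R5 gets saved value)
Final: R2 = 74

74


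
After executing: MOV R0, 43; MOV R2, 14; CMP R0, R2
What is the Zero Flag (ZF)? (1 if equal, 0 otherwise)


Register state trace:
  MOV R0, 43  → R0 = 43
  MOV R2, 14  → R2 = 14
  CMP R0, R2  → computes 43 - 14 = 29
  Result is nonzero, so values are not equal
ZF = 0

0


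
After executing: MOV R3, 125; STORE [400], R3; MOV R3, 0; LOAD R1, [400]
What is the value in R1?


Register and memory trace:
  MOV R3, 125  → R3 = 125
  STORE [400], R3  → mem[400] = 125
  MOV R3, 0  → R3 = 0
  LOAD R1, [400]  → R1 = mem[400] = 125
Final: R1 = 125

125


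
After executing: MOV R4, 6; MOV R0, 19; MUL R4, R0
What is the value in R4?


Register state trace:
  MOV R4, 6  → R4 = 6
  MOV R0, 19  → R0 = 19
  MUL R4, R0  → R4 = 6 * 19 = 114
Final: R4 = 114

114


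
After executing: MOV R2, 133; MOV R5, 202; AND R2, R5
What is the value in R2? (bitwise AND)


Register state trace:
  MOV R2, 133  → R2 = 133 (0b10000101)
  MOV R5, 202  → R5 = 202 (0b11001010)
  AND R2, R5  → R2 = 133 AND 202 = 128 (0b10000000)
Final: R2 = 128

128


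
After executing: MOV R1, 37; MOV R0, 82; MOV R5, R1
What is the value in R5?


Register state trace:
  MOV R1, 37  → R1 = 37
  MOV R0, 82  → R0 = 82
  MOV R5, R1  → R5 = 37
Final: R5 = 37

37


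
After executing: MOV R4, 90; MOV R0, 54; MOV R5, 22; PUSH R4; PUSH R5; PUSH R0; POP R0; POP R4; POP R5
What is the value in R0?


Stack trace (top is rightmost):
  MOV R4, 90  → R4 = 90
  MOV R0, 54  → R0 = 54
  MOV R5, 22  → R5 = 22
  PUSH R4  → stack: [90]
  PUSH R5  → stack: [90, 22]
  PUSH R0  → stack: [90, 22, 54]
  POP R0  → R0 = 54, stack: [90, 22]
  POP R4  → R4 = 22, stack: [90]
  POP R5  → R5 = 90, stack: []
Final: R0 = 54

54


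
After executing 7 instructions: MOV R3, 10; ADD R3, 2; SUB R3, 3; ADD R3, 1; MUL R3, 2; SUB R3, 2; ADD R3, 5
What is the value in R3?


Register state trace:
  MOV R3, 10  → R3 = 10
  ADD R3, 2  → R3 = 10 + 2 = 12
  SUB R3, 3  → R3 = 12 - 3 = 9
  ADD R3, 1  → R3 = 9 + 1 = 10
  MUL R3, 2  → R3 = 10 * 2 = 20
  SUB R3, 2  → R3 = 20 - 2 = 18
  ADD R3, 5  → R3 = 18 + 5 = 23
Final: R3 = 23

23


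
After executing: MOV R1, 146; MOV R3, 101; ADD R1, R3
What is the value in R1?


Register state trace:
  MOV R1, 146  → R1 = 146
  MOV R3, 101  → R3 = 101
  ADD R1, R3  → R1 = 146 + 101 = 247
Final: R1 = 247

247


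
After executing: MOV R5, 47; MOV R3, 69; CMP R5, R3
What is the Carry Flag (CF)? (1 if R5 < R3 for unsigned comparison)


Register state trace:
  MOV R5, 47  → R5 = 47
  MOV R3, 69  → R3 = 69
  CMP R5, R3  → unsigned 47 - 69: borrow occurs
  47 < 69, so CF = 1
CF = 1

1


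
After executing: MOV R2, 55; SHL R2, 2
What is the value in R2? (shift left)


Register state trace:
  MOV R2, 55  → R2 = 55
  SHL R2, 2  → R2 = 55 << 2 = 55 * 2^2 = 220
Final: R2 = 220

220


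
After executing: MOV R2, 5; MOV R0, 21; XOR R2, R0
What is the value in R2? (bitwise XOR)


Register state trace:
  MOV R2, 5  → R2 = 5 (0b00000101)
  MOV R0, 21  → R0 = 21 (0b00010101)
  XOR R2, R0  → R2 = 5 XOR 21 = 16 (0b00010000)
Final: R2 = 16

16


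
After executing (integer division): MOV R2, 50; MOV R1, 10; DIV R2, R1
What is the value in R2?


Register state trace:
  MOV R2, 50  → R2 = 50
  MOV R1, 10  → R1 = 10
  DIV R2, R1  → R2 = 50 // 10 = 5
Final: R2 = 5

5


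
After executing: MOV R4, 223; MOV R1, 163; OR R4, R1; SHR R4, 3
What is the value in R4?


Register state trace:
  MOV R4, 223  → R4 = 223 (0b11011111)
  MOV R1, 163  → R1 = 163 (0b10100011)
  OR R4, R1  → R4 = 223 OR 163 = 255 (0b11111111)
  SHR R4, 3  → R4 = 255 >> 3 = 31
Final: R4 = 31

31


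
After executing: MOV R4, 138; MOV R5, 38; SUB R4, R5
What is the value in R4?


Register state trace:
  MOV R4, 138  → R4 = 138
  MOV R5, 38  → R5 = 38
  SUB R4, R5  → R4 = 138 - 38 = 100
Final: R4 = 100

100


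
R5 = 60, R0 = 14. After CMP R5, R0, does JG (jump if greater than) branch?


Trace:
  R5 = 60, R0 = 14
  CMP R5, R0  → compares 60 vs 14
  JG checks: is 60 greater than 14?
  60 > 14, so condition is true
Branch taken: Yes

Yes


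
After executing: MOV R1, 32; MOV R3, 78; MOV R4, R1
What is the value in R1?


Register state trace:
  MOV R1, 32  → R1 = 32
  MOV R3, 78  → R3 = 78
  MOV R4, R1  → R4 = 32
Final: R1 = 32

32


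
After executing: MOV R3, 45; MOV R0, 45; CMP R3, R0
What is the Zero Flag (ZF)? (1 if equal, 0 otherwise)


Register state trace:
  MOV R3, 45  → R3 = 45
  MOV R0, 45  → R0 = 45
  CMP R3, R0  → computes 45 - 45 = 0
  Result is zero, so values are equal
ZF = 1

1


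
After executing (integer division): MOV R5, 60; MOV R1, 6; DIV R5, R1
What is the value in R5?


Register state trace:
  MOV R5, 60  → R5 = 60
  MOV R1, 6  → R1 = 6
  DIV R5, R1  → R5 = 60 // 6 = 10
Final: R5 = 10

10


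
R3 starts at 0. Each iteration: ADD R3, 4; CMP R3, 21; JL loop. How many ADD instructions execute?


Loop trace (R3 starts at 0, target 21, step 4):
  ADD #1: R3 = 0 + 4 = 4  → 4 < 21, loop
  ADD #2: R3 = 4 + 4 = 8  → 8 < 21, loop
  ADD #3: R3 = 8 + 4 = 12  → 12 < 21, loop
  ADD #4: R3 = 12 + 4 = 16  → 16 < 21, loop
  ADD #5: R3 = 16 + 4 = 20  → 20 < 21, loop
  ADD #6: R3 = 20 + 4 = 24  → 24 >= 21, exit
Total ADD instructions: 6

6


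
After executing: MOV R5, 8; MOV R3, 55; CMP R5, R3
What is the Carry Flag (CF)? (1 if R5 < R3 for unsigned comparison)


Register state trace:
  MOV R5, 8  → R5 = 8
  MOV R3, 55  → R3 = 55
  CMP R5, R3  → unsigned 8 - 55: borrow occurs
  8 < 55, so CF = 1
CF = 1

1


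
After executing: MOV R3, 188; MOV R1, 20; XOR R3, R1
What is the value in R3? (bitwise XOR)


Register state trace:
  MOV R3, 188  → R3 = 188 (0b10111100)
  MOV R1, 20  → R1 = 20 (0b00010100)
  XOR R3, R1  → R3 = 188 XOR 20 = 168 (0b10101000)
Final: R3 = 168

168


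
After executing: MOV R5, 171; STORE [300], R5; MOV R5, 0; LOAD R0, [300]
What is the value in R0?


Register and memory trace:
  MOV R5, 171  → R5 = 171
  STORE [300], R5  → mem[300] = 171
  MOV R5, 0  → R5 = 0
  LOAD R0, [300]  → R0 = mem[300] = 171
Final: R0 = 171

171


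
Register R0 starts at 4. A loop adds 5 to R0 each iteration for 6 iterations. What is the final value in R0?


Starting value: R0 = 4
  Iter 1: R0 = 4 + 5 = 9
  Iter 2: R0 = 9 + 5 = 14
  Iter 3: R0 = 14 + 5 = 19
  Iter 4: R0 = 19 + 5 = 24
  Iter 5: R0 = 24 + 5 = 29
  Iter 6: R0 = 29 + 5 = 34
Final: R0 = 34

34


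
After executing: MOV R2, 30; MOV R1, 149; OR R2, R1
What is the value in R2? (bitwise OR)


Register state trace:
  MOV R2, 30  → R2 = 30 (0b00011110)
  MOV R1, 149  → R1 = 149 (0b10010101)
  OR R2, R1   → R2 = 30 OR 149 = 159 (0b10011111)
Final: R2 = 159

159


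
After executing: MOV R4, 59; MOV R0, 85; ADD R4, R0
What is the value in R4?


Register state trace:
  MOV R4, 59  → R4 = 59
  MOV R0, 85  → R0 = 85
  ADD R4, R0  → R4 = 59 + 85 = 144
Final: R4 = 144

144


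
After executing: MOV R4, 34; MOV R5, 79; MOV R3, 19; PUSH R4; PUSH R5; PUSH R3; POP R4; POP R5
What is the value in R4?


Stack trace (top is rightmost):
  MOV R4, 34  → R4 = 34
  MOV R5, 79  → R5 = 79
  MOV R3, 19  → R3 = 19
  PUSH R4  → stack: [34]
  PUSH R5  → stack: [34, 79]
  PUSH R3  → stack: [34, 79, 19]
  POP R4  → R4 = 19, stack: [34, 79]
  POP R5  → R5 = 79, stack: [34]
Final: R4 = 19

19


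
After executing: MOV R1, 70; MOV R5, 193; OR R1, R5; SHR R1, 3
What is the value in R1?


Register state trace:
  MOV R1, 70  → R1 = 70 (0b01000110)
  MOV R5, 193  → R5 = 193 (0b11000001)
  OR R1, R5  → R1 = 70 OR 193 = 199 (0b11000111)
  SHR R1, 3  → R1 = 199 >> 3 = 24
Final: R1 = 24

24


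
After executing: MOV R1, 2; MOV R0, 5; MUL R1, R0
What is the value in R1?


Register state trace:
  MOV R1, 2  → R1 = 2
  MOV R0, 5  → R0 = 5
  MUL R1, R0  → R1 = 2 * 5 = 10
Final: R1 = 10

10


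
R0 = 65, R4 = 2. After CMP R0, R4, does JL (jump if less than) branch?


Trace:
  R0 = 65, R4 = 2
  CMP R0, R4  → compares 65 vs 2
  JL checks: is 65 less than 2?
  65 > 2, so condition is false
Branch taken: No

No


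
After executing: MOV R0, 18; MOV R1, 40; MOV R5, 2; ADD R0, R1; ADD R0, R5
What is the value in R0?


Register state trace:
  MOV R0, 18  → R0 = 18
  MOV R1, 40  → R1 = 40
  MOV R5, 2  → R5 = 2
  ADD R0, R1  → R0 = 18 + 40 = 58
  ADD R0, R5  → R0 = 58 + 2 = 60
Final: R0 = 60

60


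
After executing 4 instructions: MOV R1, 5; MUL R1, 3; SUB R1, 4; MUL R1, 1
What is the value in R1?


Register state trace:
  MOV R1, 5  → R1 = 5
  MUL R1, 3  → R1 = 5 * 3 = 15
  SUB R1, 4  → R1 = 15 - 4 = 11
  MUL R1, 1  → R1 = 11 * 1 = 11
Final: R1 = 11

11


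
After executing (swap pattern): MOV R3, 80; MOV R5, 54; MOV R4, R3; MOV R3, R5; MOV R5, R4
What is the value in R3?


Register state trace (swap pattern):
  MOV R3, 80  → R3 = 80
  MOV R5, 54  → R5 = 54
  MOV R4, R3  → R4 = 80  (save R3)
  MOV R3, R5  → R3 = 54  (R3 gets R5's value)
  MOV R5, R4  → R5 = 80  (R5 gets saved value)
Final: R3 = 54

54


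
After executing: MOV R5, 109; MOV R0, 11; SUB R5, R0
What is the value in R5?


Register state trace:
  MOV R5, 109  → R5 = 109
  MOV R0, 11  → R0 = 11
  SUB R5, R0  → R5 = 109 - 11 = 98
Final: R5 = 98

98


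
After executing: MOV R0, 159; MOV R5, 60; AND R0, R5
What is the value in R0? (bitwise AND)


Register state trace:
  MOV R0, 159  → R0 = 159 (0b10011111)
  MOV R5, 60  → R5 = 60 (0b00111100)
  AND R0, R5  → R0 = 159 AND 60 = 28 (0b00011100)
Final: R0 = 28

28


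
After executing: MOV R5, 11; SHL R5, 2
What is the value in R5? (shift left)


Register state trace:
  MOV R5, 11  → R5 = 11
  SHL R5, 2  → R5 = 11 << 2 = 11 * 2^2 = 44
Final: R5 = 44

44


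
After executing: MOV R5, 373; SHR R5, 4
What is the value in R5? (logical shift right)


Register state trace:
  MOV R5, 373  → R5 = 373
  SHR R5, 4  → R5 = 373 >> 4 = 373 // 2^4 = 23
Final: R5 = 23

23


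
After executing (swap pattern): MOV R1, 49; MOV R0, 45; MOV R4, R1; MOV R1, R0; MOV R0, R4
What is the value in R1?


Register state trace (swap pattern):
  MOV R1, 49  → R1 = 49
  MOV R0, 45  → R0 = 45
  MOV R4, R1  → R4 = 49  (save R1)
  MOV R1, R0  → R1 = 45  (R1 gets R0's value)
  MOV R0, R4  → R0 = 49  (R0 gets saved value)
Final: R1 = 45

45


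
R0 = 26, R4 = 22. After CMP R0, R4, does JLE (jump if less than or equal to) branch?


Trace:
  R0 = 26, R4 = 22
  CMP R0, R4  → compares 26 vs 22
  JLE checks: is 26 less than or equal to 22?
  26 > 22, so condition is false
Branch taken: No

No


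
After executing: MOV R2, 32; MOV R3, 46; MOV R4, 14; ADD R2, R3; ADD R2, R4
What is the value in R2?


Register state trace:
  MOV R2, 32  → R2 = 32
  MOV R3, 46  → R3 = 46
  MOV R4, 14  → R4 = 14
  ADD R2, R3  → R2 = 32 + 46 = 78
  ADD R2, R4  → R2 = 78 + 14 = 92
Final: R2 = 92

92


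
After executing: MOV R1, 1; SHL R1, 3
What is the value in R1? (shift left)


Register state trace:
  MOV R1, 1  → R1 = 1
  SHL R1, 3  → R1 = 1 << 3 = 1 * 2^3 = 8
Final: R1 = 8

8


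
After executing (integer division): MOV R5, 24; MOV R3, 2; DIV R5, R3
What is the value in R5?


Register state trace:
  MOV R5, 24  → R5 = 24
  MOV R3, 2  → R3 = 2
  DIV R5, R3  → R5 = 24 // 2 = 12
Final: R5 = 12

12


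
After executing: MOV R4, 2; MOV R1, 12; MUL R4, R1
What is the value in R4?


Register state trace:
  MOV R4, 2  → R4 = 2
  MOV R1, 12  → R1 = 12
  MUL R4, R1  → R4 = 2 * 12 = 24
Final: R4 = 24

24


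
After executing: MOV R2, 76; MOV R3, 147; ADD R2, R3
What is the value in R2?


Register state trace:
  MOV R2, 76  → R2 = 76
  MOV R3, 147  → R3 = 147
  ADD R2, R3  → R2 = 76 + 147 = 223
Final: R2 = 223

223


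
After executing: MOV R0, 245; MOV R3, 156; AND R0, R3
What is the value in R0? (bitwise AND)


Register state trace:
  MOV R0, 245  → R0 = 245 (0b11110101)
  MOV R3, 156  → R3 = 156 (0b10011100)
  AND R0, R3  → R0 = 245 AND 156 = 148 (0b10010100)
Final: R0 = 148

148


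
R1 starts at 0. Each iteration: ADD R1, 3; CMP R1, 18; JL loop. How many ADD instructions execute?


Loop trace (R1 starts at 0, target 18, step 3):
  ADD #1: R1 = 0 + 3 = 3  → 3 < 18, loop
  ADD #2: R1 = 3 + 3 = 6  → 6 < 18, loop
  ADD #3: R1 = 6 + 3 = 9  → 9 < 18, loop
  ADD #4: R1 = 9 + 3 = 12  → 12 < 18, loop
  ADD #5: R1 = 12 + 3 = 15  → 15 < 18, loop
  ADD #6: R1 = 15 + 3 = 18  → 18 >= 18, exit
Total ADD instructions: 6

6


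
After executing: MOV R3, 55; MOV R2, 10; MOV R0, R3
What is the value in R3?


Register state trace:
  MOV R3, 55  → R3 = 55
  MOV R2, 10  → R2 = 10
  MOV R0, R3  → R0 = 55
Final: R3 = 55

55


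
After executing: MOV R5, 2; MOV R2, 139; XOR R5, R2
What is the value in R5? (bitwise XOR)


Register state trace:
  MOV R5, 2  → R5 = 2 (0b00000010)
  MOV R2, 139  → R2 = 139 (0b10001011)
  XOR R5, R2  → R5 = 2 XOR 139 = 137 (0b10001001)
Final: R5 = 137

137


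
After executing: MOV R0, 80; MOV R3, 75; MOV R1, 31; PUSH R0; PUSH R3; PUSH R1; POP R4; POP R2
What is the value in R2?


Stack trace (top is rightmost):
  MOV R0, 80  → R0 = 80
  MOV R3, 75  → R3 = 75
  MOV R1, 31  → R1 = 31
  PUSH R0  → stack: [80]
  PUSH R3  → stack: [80, 75]
  PUSH R1  → stack: [80, 75, 31]
  POP R4  → R4 = 31, stack: [80, 75]
  POP R2  → R2 = 75, stack: [80]
Final: R2 = 75

75


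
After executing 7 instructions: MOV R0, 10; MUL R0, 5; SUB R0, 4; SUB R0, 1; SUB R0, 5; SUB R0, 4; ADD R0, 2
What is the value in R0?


Register state trace:
  MOV R0, 10  → R0 = 10
  MUL R0, 5  → R0 = 10 * 5 = 50
  SUB R0, 4  → R0 = 50 - 4 = 46
  SUB R0, 1  → R0 = 46 - 1 = 45
  SUB R0, 5  → R0 = 45 - 5 = 40
  SUB R0, 4  → R0 = 40 - 4 = 36
  ADD R0, 2  → R0 = 36 + 2 = 38
Final: R0 = 38

38


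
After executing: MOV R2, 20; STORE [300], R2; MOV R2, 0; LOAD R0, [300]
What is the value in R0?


Register and memory trace:
  MOV R2, 20  → R2 = 20
  STORE [300], R2  → mem[300] = 20
  MOV R2, 0  → R2 = 0
  LOAD R0, [300]  → R0 = mem[300] = 20
Final: R0 = 20

20


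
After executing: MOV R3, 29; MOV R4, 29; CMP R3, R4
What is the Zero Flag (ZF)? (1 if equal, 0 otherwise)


Register state trace:
  MOV R3, 29  → R3 = 29
  MOV R4, 29  → R4 = 29
  CMP R3, R4  → computes 29 - 29 = 0
  Result is zero, so values are equal
ZF = 1

1


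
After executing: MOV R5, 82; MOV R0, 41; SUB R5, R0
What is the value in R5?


Register state trace:
  MOV R5, 82  → R5 = 82
  MOV R0, 41  → R0 = 41
  SUB R5, R0  → R5 = 82 - 41 = 41
Final: R5 = 41

41


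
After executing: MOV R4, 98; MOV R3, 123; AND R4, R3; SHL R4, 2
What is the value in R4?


Register state trace:
  MOV R4, 98  → R4 = 98 (0b01100010)
  MOV R3, 123  → R3 = 123 (0b01111011)
  AND R4, R3  → R4 = 98 AND 123 = 98 (0b01100010)
  SHL R4, 2  → R4 = 98 << 2 = 392
Final: R4 = 392

392


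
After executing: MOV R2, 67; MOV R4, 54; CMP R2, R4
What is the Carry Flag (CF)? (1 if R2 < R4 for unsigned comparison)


Register state trace:
  MOV R2, 67  → R2 = 67
  MOV R4, 54  → R4 = 54
  CMP R2, R4  → unsigned 67 - 54: no borrow
  67 >= 54, so CF = 0
CF = 0

0


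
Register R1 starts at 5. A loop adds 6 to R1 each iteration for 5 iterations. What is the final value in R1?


Starting value: R1 = 5
  Iter 1: R1 = 5 + 6 = 11
  Iter 2: R1 = 11 + 6 = 17
  Iter 3: R1 = 17 + 6 = 23
  Iter 4: R1 = 23 + 6 = 29
  Iter 5: R1 = 29 + 6 = 35
Final: R1 = 35

35


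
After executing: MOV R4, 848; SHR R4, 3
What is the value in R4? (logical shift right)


Register state trace:
  MOV R4, 848  → R4 = 848
  SHR R4, 3  → R4 = 848 >> 3 = 848 // 2^3 = 106
Final: R4 = 106

106


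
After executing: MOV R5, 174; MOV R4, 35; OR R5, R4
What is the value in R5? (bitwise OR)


Register state trace:
  MOV R5, 174  → R5 = 174 (0b10101110)
  MOV R4, 35  → R4 = 35 (0b00100011)
  OR R5, R4   → R5 = 174 OR 35 = 175 (0b10101111)
Final: R5 = 175

175


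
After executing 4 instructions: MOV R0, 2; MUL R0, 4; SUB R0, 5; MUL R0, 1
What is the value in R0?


Register state trace:
  MOV R0, 2  → R0 = 2
  MUL R0, 4  → R0 = 2 * 4 = 8
  SUB R0, 5  → R0 = 8 - 5 = 3
  MUL R0, 1  → R0 = 3 * 1 = 3
Final: R0 = 3

3


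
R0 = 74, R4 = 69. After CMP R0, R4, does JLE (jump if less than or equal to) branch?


Trace:
  R0 = 74, R4 = 69
  CMP R0, R4  → compares 74 vs 69
  JLE checks: is 74 less than or equal to 69?
  74 > 69, so condition is false
Branch taken: No

No


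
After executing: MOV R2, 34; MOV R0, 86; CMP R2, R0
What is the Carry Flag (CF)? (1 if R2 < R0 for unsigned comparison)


Register state trace:
  MOV R2, 34  → R2 = 34
  MOV R0, 86  → R0 = 86
  CMP R2, R0  → unsigned 34 - 86: borrow occurs
  34 < 86, so CF = 1
CF = 1

1


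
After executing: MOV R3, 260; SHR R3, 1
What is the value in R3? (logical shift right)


Register state trace:
  MOV R3, 260  → R3 = 260
  SHR R3, 1  → R3 = 260 >> 1 = 260 // 2^1 = 130
Final: R3 = 130

130


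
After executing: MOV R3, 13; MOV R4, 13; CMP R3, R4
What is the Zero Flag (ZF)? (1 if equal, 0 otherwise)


Register state trace:
  MOV R3, 13  → R3 = 13
  MOV R4, 13  → R4 = 13
  CMP R3, R4  → computes 13 - 13 = 0
  Result is zero, so values are equal
ZF = 1

1


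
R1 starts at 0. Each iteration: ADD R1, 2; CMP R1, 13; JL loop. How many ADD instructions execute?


Loop trace (R1 starts at 0, target 13, step 2):
  ADD #1: R1 = 0 + 2 = 2  → 2 < 13, loop
  ADD #2: R1 = 2 + 2 = 4  → 4 < 13, loop
  ADD #3: R1 = 4 + 2 = 6  → 6 < 13, loop
  ADD #4: R1 = 6 + 2 = 8  → 8 < 13, loop
  ADD #5: R1 = 8 + 2 = 10  → 10 < 13, loop
  ADD #6: R1 = 10 + 2 = 12  → 12 < 13, loop
  ADD #7: R1 = 12 + 2 = 14  → 14 >= 13, exit
Total ADD instructions: 7

7


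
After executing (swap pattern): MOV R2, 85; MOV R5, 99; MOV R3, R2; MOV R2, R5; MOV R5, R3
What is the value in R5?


Register state trace (swap pattern):
  MOV R2, 85  → R2 = 85
  MOV R5, 99  → R5 = 99
  MOV R3, R2  → R3 = 85  (save R2)
  MOV R2, R5  → R2 = 99  (R2 gets R5's value)
  MOV R5, R3  → R5 = 85  (R5 gets saved value)
Final: R5 = 85

85


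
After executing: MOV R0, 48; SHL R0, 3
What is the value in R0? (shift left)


Register state trace:
  MOV R0, 48  → R0 = 48
  SHL R0, 3  → R0 = 48 << 3 = 48 * 2^3 = 384
Final: R0 = 384

384


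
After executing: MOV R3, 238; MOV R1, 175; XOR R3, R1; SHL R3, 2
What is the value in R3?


Register state trace:
  MOV R3, 238  → R3 = 238 (0b11101110)
  MOV R1, 175  → R1 = 175 (0b10101111)
  XOR R3, R1  → R3 = 238 XOR 175 = 65 (0b01000001)
  SHL R3, 2  → R3 = 65 << 2 = 260
Final: R3 = 260

260


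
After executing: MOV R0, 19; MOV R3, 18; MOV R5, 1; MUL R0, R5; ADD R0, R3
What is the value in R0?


Register state trace:
  MOV R0, 19  → R0 = 19
  MOV R3, 18  → R3 = 18
  MOV R5, 1  → R5 = 1
  MUL R0, R5  → R0 = 19 * 1 = 19
  ADD R0, R3  → R0 = 19 + 18 = 37
Final: R0 = 37

37


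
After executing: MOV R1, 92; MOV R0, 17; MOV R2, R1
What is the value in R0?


Register state trace:
  MOV R1, 92  → R1 = 92
  MOV R0, 17  → R0 = 17
  MOV R2, R1  → R2 = 92
Final: R0 = 17

17


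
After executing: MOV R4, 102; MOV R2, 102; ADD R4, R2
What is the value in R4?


Register state trace:
  MOV R4, 102  → R4 = 102
  MOV R2, 102  → R2 = 102
  ADD R4, R2  → R4 = 102 + 102 = 204
Final: R4 = 204

204


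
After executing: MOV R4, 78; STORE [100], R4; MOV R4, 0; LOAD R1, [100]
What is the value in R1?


Register and memory trace:
  MOV R4, 78  → R4 = 78
  STORE [100], R4  → mem[100] = 78
  MOV R4, 0  → R4 = 0
  LOAD R1, [100]  → R1 = mem[100] = 78
Final: R1 = 78

78


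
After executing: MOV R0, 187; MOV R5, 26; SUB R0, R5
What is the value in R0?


Register state trace:
  MOV R0, 187  → R0 = 187
  MOV R5, 26  → R5 = 26
  SUB R0, R5  → R0 = 187 - 26 = 161
Final: R0 = 161

161


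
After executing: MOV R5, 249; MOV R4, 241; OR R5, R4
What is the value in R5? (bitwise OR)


Register state trace:
  MOV R5, 249  → R5 = 249 (0b11111001)
  MOV R4, 241  → R4 = 241 (0b11110001)
  OR R5, R4   → R5 = 249 OR 241 = 249 (0b11111001)
Final: R5 = 249

249


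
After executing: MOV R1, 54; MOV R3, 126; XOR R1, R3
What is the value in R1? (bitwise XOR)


Register state trace:
  MOV R1, 54  → R1 = 54 (0b00110110)
  MOV R3, 126  → R3 = 126 (0b01111110)
  XOR R1, R3  → R1 = 54 XOR 126 = 72 (0b01001000)
Final: R1 = 72

72


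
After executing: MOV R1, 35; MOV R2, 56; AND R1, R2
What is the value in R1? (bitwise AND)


Register state trace:
  MOV R1, 35  → R1 = 35 (0b00100011)
  MOV R2, 56  → R2 = 56 (0b00111000)
  AND R1, R2  → R1 = 35 AND 56 = 32 (0b00100000)
Final: R1 = 32

32


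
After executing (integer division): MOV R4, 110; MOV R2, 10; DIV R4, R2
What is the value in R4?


Register state trace:
  MOV R4, 110  → R4 = 110
  MOV R2, 10  → R2 = 10
  DIV R4, R2  → R4 = 110 // 10 = 11
Final: R4 = 11

11


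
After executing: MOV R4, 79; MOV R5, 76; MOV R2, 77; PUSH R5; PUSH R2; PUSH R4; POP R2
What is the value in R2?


Stack trace (top is rightmost):
  MOV R4, 79  → R4 = 79
  MOV R5, 76  → R5 = 76
  MOV R2, 77  → R2 = 77
  PUSH R5  → stack: [76]
  PUSH R2  → stack: [76, 77]
  PUSH R4  → stack: [76, 77, 79]
  POP R2  → R2 = 79, stack: [76, 77]
Final: R2 = 79

79


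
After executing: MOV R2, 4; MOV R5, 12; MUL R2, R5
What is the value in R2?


Register state trace:
  MOV R2, 4  → R2 = 4
  MOV R5, 12  → R5 = 12
  MUL R2, R5  → R2 = 4 * 12 = 48
Final: R2 = 48

48


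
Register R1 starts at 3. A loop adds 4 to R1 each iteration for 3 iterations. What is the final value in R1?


Starting value: R1 = 3
  Iter 1: R1 = 3 + 4 = 7
  Iter 2: R1 = 7 + 4 = 11
  Iter 3: R1 = 11 + 4 = 15
Final: R1 = 15

15


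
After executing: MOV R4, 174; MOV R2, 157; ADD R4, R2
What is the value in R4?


Register state trace:
  MOV R4, 174  → R4 = 174
  MOV R2, 157  → R2 = 157
  ADD R4, R2  → R4 = 174 + 157 = 331
Final: R4 = 331

331


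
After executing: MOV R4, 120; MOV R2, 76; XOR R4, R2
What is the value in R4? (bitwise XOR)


Register state trace:
  MOV R4, 120  → R4 = 120 (0b01111000)
  MOV R2, 76  → R2 = 76 (0b01001100)
  XOR R4, R2  → R4 = 120 XOR 76 = 52 (0b00110100)
Final: R4 = 52

52


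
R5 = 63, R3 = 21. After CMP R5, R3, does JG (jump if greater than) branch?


Trace:
  R5 = 63, R3 = 21
  CMP R5, R3  → compares 63 vs 21
  JG checks: is 63 greater than 21?
  63 > 21, so condition is true
Branch taken: Yes

Yes


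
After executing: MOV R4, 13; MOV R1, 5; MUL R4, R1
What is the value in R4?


Register state trace:
  MOV R4, 13  → R4 = 13
  MOV R1, 5  → R1 = 5
  MUL R4, R1  → R4 = 13 * 5 = 65
Final: R4 = 65

65


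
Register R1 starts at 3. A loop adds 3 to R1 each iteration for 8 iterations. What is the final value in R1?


Starting value: R1 = 3
  Iter 1: R1 = 3 + 3 = 6
  Iter 2: R1 = 6 + 3 = 9
  Iter 3: R1 = 9 + 3 = 12
  Iter 4: R1 = 12 + 3 = 15
  Iter 5: R1 = 15 + 3 = 18
  Iter 6: R1 = 18 + 3 = 21
  Iter 7: R1 = 21 + 3 = 24
  Iter 8: R1 = 24 + 3 = 27
Final: R1 = 27

27


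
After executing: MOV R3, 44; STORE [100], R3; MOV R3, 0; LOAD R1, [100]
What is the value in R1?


Register and memory trace:
  MOV R3, 44  → R3 = 44
  STORE [100], R3  → mem[100] = 44
  MOV R3, 0  → R3 = 0
  LOAD R1, [100]  → R1 = mem[100] = 44
Final: R1 = 44

44


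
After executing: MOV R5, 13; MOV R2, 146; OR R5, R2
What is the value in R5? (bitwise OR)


Register state trace:
  MOV R5, 13  → R5 = 13 (0b00001101)
  MOV R2, 146  → R2 = 146 (0b10010010)
  OR R5, R2   → R5 = 13 OR 146 = 159 (0b10011111)
Final: R5 = 159

159


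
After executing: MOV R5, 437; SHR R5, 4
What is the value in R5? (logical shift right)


Register state trace:
  MOV R5, 437  → R5 = 437
  SHR R5, 4  → R5 = 437 >> 4 = 437 // 2^4 = 27
Final: R5 = 27

27


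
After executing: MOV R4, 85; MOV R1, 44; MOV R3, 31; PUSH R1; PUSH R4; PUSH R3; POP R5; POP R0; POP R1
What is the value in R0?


Stack trace (top is rightmost):
  MOV R4, 85  → R4 = 85
  MOV R1, 44  → R1 = 44
  MOV R3, 31  → R3 = 31
  PUSH R1  → stack: [44]
  PUSH R4  → stack: [44, 85]
  PUSH R3  → stack: [44, 85, 31]
  POP R5  → R5 = 31, stack: [44, 85]
  POP R0  → R0 = 85, stack: [44]
  POP R1  → R1 = 44, stack: []
Final: R0 = 85

85


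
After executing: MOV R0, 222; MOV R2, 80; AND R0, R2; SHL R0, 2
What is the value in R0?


Register state trace:
  MOV R0, 222  → R0 = 222 (0b11011110)
  MOV R2, 80  → R2 = 80 (0b01010000)
  AND R0, R2  → R0 = 222 AND 80 = 80 (0b01010000)
  SHL R0, 2  → R0 = 80 << 2 = 320
Final: R0 = 320

320


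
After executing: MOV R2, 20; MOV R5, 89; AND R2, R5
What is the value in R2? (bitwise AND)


Register state trace:
  MOV R2, 20  → R2 = 20 (0b00010100)
  MOV R5, 89  → R5 = 89 (0b01011001)
  AND R2, R5  → R2 = 20 AND 89 = 16 (0b00010000)
Final: R2 = 16

16
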